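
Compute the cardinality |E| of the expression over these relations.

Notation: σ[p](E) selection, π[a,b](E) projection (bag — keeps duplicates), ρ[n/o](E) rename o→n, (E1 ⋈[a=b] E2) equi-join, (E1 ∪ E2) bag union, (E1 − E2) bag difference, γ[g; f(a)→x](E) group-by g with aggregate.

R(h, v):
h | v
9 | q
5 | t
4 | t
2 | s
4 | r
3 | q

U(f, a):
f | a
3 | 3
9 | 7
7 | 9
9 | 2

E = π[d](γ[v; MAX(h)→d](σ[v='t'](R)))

Subexpression sizes:
  R → 6
  σ[v='t'](R) → 2
  γ[v; MAX(h)→d](σ[v='t'](R)) → 1
  π[d](γ[v; MAX(h)→d](σ[v='t'](R))) → 1

|E| = 1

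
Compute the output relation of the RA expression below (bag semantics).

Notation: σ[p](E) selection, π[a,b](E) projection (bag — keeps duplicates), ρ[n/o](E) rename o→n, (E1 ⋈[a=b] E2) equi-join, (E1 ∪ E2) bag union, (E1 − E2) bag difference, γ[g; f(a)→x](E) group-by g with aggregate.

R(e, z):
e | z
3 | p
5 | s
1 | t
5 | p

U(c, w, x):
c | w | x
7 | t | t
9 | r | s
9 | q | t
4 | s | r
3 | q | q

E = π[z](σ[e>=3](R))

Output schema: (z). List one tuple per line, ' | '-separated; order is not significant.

Per-node cardinality:
  R → 4
  σ[e>=3](R) → 3
  π[z](σ[e>=3](R)) → 3

== RESULT ==
z
p
p
s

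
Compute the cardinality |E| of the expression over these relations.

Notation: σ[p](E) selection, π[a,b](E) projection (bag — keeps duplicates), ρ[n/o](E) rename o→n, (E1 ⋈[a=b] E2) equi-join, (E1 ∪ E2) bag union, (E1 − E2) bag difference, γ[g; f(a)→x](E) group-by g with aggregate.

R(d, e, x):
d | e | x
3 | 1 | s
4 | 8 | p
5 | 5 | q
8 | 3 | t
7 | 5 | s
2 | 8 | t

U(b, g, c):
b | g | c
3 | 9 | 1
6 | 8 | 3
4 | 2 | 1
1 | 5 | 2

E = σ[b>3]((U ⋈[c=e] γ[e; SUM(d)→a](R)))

Stepwise |·|:
  U → 4
  R → 6
  γ[e; SUM(d)→a](R) → 4
  (U ⋈[c=e] γ[e; SUM(d)→a](R)) → 3
  σ[b>3]((U ⋈[c=e] γ[e; SUM(d)→a](R))) → 2

|E| = 2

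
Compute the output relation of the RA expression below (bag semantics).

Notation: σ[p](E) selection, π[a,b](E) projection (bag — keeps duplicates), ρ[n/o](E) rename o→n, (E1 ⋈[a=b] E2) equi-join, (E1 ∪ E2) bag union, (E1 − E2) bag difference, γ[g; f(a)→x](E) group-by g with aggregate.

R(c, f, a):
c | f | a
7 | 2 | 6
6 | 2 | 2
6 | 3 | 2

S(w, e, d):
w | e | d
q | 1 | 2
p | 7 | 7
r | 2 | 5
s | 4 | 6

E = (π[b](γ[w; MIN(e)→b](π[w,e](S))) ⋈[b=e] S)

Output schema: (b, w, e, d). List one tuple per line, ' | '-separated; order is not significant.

Row counts bottom-up:
  S → 4
  π[w,e](S) → 4
  γ[w; MIN(e)→b](π[w,e](S)) → 4
  π[b](γ[w; MIN(e)→b](π[w,e](S))) → 4
  S → 4
  (π[b](γ[w; MIN(e)→b](π[w,e](S))) ⋈[b=e] S) → 4

== RESULT ==
b | w | e | d
1 | q | 1 | 2
2 | r | 2 | 5
4 | s | 4 | 6
7 | p | 7 | 7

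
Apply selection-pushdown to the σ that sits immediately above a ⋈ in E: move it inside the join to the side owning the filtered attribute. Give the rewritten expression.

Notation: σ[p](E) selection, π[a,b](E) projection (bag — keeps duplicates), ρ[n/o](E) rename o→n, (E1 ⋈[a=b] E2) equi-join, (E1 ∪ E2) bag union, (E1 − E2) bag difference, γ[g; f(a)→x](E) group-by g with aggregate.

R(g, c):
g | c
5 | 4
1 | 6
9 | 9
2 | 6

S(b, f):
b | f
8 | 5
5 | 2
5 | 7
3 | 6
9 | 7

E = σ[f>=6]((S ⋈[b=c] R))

σ filters on f, owned by the left side.
E' = (σ[f>=6](S) ⋈[b=c] R)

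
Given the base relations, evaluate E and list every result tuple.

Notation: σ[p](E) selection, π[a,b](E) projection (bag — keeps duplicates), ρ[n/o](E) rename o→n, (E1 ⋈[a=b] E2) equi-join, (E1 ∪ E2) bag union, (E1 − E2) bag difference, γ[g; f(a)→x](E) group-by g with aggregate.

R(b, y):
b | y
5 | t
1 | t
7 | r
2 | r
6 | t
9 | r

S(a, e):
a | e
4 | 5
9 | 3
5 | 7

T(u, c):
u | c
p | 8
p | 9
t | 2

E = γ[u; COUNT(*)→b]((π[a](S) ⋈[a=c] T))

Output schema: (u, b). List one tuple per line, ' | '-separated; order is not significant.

Row counts bottom-up:
  S → 3
  π[a](S) → 3
  T → 3
  (π[a](S) ⋈[a=c] T) → 1
  γ[u; COUNT(*)→b]((π[a](S) ⋈[a=c] T)) → 1

== RESULT ==
u | b
p | 1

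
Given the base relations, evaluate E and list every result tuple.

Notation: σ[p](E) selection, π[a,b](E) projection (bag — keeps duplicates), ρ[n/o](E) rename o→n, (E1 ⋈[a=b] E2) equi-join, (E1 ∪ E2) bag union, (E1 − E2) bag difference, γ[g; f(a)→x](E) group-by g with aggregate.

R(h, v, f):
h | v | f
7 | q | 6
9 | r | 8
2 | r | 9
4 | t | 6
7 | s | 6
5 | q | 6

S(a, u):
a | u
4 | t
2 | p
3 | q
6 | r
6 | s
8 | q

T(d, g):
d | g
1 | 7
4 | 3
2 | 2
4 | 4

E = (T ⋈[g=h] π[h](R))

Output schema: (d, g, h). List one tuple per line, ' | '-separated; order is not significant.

Subexpression sizes:
  T → 4
  R → 6
  π[h](R) → 6
  (T ⋈[g=h] π[h](R)) → 4

== RESULT ==
d | g | h
1 | 7 | 7
1 | 7 | 7
2 | 2 | 2
4 | 4 | 4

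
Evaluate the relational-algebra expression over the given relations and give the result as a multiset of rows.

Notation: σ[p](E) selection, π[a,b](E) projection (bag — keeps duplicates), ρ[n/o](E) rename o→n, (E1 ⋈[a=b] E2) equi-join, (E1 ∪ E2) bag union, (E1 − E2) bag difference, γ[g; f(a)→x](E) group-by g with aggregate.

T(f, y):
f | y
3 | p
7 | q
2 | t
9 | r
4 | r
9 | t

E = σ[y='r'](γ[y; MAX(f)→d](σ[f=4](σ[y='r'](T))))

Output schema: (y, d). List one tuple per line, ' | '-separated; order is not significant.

Row counts bottom-up:
  T → 6
  σ[y='r'](T) → 2
  σ[f=4](σ[y='r'](T)) → 1
  γ[y; MAX(f)→d](σ[f=4](σ[y='r'](T))) → 1
  σ[y='r'](γ[y; MAX(f)→d](σ[f=4](σ[y='r'](T)))) → 1

== RESULT ==
y | d
r | 4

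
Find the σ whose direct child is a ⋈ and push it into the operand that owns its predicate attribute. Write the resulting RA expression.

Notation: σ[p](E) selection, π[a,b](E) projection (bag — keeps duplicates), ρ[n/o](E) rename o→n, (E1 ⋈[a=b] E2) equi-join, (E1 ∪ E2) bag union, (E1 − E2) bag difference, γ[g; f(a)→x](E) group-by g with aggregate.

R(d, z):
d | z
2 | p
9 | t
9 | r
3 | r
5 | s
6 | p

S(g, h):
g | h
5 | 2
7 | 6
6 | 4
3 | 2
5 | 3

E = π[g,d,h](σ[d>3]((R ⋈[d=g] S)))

σ filters on d, owned by the left side.
E' = π[g,d,h]((σ[d>3](R) ⋈[d=g] S))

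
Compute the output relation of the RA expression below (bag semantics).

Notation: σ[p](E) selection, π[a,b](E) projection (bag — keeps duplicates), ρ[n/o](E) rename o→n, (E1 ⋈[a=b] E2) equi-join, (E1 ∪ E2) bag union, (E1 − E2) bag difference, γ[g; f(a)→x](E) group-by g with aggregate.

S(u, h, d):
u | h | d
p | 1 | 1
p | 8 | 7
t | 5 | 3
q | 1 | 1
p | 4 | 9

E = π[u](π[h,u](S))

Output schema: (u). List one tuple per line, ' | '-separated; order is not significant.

Subexpression sizes:
  S → 5
  π[h,u](S) → 5
  π[u](π[h,u](S)) → 5

== RESULT ==
u
p
p
p
q
t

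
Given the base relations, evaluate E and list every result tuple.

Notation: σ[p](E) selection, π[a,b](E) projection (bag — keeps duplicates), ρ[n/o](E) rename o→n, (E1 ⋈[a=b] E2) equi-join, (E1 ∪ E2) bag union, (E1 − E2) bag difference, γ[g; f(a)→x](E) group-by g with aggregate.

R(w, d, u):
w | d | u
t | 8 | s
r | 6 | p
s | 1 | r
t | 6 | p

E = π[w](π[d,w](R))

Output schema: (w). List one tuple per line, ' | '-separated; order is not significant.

Subexpression sizes:
  R → 4
  π[d,w](R) → 4
  π[w](π[d,w](R)) → 4

== RESULT ==
w
r
s
t
t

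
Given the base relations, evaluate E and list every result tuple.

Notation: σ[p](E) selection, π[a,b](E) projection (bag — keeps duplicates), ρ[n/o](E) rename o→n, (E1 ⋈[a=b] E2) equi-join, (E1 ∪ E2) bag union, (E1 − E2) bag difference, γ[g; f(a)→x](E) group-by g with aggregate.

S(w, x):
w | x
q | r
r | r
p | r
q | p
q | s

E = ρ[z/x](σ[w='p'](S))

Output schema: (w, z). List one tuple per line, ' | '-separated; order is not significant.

Subexpression sizes:
  S → 5
  σ[w='p'](S) → 1
  ρ[z/x](σ[w='p'](S)) → 1

== RESULT ==
w | z
p | r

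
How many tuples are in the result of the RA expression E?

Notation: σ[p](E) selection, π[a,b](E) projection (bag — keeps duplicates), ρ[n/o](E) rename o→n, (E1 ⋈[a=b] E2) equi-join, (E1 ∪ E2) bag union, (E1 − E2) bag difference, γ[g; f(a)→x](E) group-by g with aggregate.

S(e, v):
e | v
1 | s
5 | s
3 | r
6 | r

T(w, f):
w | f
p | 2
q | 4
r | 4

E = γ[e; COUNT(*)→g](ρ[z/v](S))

Subexpression sizes:
  S → 4
  ρ[z/v](S) → 4
  γ[e; COUNT(*)→g](ρ[z/v](S)) → 4

|E| = 4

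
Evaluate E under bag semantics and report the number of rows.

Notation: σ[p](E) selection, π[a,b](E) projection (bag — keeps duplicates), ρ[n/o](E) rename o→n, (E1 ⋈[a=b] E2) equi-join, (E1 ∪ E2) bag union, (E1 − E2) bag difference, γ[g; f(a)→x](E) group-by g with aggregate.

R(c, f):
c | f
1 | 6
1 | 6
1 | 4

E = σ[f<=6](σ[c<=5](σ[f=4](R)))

Subexpression sizes:
  R → 3
  σ[f=4](R) → 1
  σ[c<=5](σ[f=4](R)) → 1
  σ[f<=6](σ[c<=5](σ[f=4](R))) → 1

|E| = 1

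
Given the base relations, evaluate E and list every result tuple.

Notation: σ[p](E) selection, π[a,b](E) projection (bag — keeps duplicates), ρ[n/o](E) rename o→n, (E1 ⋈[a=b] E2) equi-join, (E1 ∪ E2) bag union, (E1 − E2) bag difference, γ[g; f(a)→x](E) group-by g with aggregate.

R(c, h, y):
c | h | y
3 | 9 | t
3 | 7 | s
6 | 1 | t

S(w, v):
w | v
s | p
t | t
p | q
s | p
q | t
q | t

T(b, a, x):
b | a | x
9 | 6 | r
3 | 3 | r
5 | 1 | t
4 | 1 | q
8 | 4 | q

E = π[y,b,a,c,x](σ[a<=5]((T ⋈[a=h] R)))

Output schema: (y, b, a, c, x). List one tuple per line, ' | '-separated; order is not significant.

Stepwise |·|:
  T → 5
  R → 3
  (T ⋈[a=h] R) → 2
  σ[a<=5]((T ⋈[a=h] R)) → 2
  π[y,b,a,c,x](σ[a<=5]((T ⋈[a=h] R))) → 2

== RESULT ==
y | b | a | c | x
t | 4 | 1 | 6 | q
t | 5 | 1 | 6 | t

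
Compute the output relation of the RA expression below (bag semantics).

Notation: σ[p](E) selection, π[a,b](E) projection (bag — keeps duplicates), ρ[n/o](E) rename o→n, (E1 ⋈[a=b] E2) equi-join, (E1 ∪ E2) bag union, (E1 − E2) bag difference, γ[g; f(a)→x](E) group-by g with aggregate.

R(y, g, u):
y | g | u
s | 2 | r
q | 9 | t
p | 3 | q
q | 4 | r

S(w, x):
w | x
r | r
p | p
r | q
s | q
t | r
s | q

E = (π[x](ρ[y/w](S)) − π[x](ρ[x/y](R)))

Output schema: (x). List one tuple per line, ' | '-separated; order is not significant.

Row counts bottom-up:
  S → 6
  ρ[y/w](S) → 6
  π[x](ρ[y/w](S)) → 6
  R → 4
  ρ[x/y](R) → 4
  π[x](ρ[x/y](R)) → 4
  (π[x](ρ[y/w](S)) − π[x](ρ[x/y](R))) → 3

== RESULT ==
x
q
r
r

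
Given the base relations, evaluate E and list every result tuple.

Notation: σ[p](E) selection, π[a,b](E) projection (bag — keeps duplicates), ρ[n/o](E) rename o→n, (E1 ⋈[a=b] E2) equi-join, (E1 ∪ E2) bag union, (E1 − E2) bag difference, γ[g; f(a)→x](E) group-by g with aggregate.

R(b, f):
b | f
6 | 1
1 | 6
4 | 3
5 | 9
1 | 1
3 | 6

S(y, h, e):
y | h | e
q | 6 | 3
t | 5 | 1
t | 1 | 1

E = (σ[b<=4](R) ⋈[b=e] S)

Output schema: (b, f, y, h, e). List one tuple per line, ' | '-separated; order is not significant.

Stepwise |·|:
  R → 6
  σ[b<=4](R) → 4
  S → 3
  (σ[b<=4](R) ⋈[b=e] S) → 5

== RESULT ==
b | f | y | h | e
1 | 1 | t | 1 | 1
1 | 1 | t | 5 | 1
1 | 6 | t | 1 | 1
1 | 6 | t | 5 | 1
3 | 6 | q | 6 | 3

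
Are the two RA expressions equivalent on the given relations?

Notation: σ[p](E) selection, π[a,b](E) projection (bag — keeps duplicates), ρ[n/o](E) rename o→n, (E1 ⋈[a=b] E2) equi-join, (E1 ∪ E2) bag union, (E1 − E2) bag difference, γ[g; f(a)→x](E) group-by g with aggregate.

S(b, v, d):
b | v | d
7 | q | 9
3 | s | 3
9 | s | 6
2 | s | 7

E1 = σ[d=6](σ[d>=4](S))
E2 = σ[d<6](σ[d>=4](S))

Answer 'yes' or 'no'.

E1 row counts bottom-up:
  S → 4
  σ[d>=4](S) → 3
  σ[d=6](σ[d>=4](S)) → 1
E2 row counts bottom-up:
  S → 4
  σ[d>=4](S) → 3
  σ[d<6](σ[d>=4](S)) → 0

E1 result:
b | v | d
9 | s | 6
E2 result:
b | v | d
(0 rows)
Witness: (9, 's', 6) appears 1× in E1 but 0× in E2.

no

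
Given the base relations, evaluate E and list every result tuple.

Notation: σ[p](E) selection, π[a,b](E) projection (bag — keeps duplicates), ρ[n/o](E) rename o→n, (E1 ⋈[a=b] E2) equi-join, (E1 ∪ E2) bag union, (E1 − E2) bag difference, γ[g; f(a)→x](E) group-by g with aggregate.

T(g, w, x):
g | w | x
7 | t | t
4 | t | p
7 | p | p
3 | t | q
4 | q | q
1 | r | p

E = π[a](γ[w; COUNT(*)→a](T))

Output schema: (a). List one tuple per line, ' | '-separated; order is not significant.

Row counts bottom-up:
  T → 6
  γ[w; COUNT(*)→a](T) → 4
  π[a](γ[w; COUNT(*)→a](T)) → 4

== RESULT ==
a
1
1
1
3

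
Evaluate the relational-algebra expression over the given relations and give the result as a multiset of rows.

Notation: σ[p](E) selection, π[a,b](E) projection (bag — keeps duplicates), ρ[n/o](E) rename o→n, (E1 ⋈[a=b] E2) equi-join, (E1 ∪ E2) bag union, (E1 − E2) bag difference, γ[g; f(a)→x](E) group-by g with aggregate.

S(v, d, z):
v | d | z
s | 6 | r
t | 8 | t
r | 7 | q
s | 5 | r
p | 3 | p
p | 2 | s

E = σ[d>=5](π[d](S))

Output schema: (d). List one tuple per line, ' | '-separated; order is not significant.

Per-node cardinality:
  S → 6
  π[d](S) → 6
  σ[d>=5](π[d](S)) → 4

== RESULT ==
d
5
6
7
8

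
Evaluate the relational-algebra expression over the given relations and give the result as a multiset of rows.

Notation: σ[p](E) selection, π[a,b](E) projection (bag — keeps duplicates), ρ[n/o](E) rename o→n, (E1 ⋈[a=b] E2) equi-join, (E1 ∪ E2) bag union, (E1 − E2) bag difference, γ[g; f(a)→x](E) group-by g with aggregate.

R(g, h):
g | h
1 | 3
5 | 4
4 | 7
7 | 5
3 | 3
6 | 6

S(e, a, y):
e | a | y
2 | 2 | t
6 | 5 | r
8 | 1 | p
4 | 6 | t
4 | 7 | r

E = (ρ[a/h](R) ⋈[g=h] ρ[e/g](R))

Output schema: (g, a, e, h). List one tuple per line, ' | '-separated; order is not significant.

Per-node cardinality:
  R → 6
  ρ[a/h](R) → 6
  R → 6
  ρ[e/g](R) → 6
  (ρ[a/h](R) ⋈[g=h] ρ[e/g](R)) → 6

== RESULT ==
g | a | e | h
3 | 3 | 1 | 3
3 | 3 | 3 | 3
4 | 7 | 5 | 4
5 | 4 | 7 | 5
6 | 6 | 6 | 6
7 | 5 | 4 | 7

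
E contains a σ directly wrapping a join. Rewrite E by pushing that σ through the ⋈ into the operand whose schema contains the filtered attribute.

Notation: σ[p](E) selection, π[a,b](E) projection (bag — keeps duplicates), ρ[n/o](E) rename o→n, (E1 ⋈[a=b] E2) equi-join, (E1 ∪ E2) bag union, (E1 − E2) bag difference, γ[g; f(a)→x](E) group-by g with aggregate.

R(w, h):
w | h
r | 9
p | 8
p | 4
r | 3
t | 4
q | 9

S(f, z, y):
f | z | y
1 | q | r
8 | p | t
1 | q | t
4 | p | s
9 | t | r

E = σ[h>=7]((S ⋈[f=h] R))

σ filters on h, owned by the right side.
E' = (S ⋈[f=h] σ[h>=7](R))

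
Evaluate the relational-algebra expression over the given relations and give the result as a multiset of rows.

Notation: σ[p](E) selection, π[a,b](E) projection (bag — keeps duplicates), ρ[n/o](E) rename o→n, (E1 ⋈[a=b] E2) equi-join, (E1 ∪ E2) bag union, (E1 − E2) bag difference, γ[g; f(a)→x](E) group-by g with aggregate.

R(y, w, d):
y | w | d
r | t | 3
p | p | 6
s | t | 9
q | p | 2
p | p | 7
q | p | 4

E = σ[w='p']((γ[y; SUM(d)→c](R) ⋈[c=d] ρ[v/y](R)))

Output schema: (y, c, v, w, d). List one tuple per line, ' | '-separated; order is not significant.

Row counts bottom-up:
  R → 6
  γ[y; SUM(d)→c](R) → 4
  R → 6
  ρ[v/y](R) → 6
  (γ[y; SUM(d)→c](R) ⋈[c=d] ρ[v/y](R)) → 3
  σ[w='p']((γ[y; SUM(d)→c](R) ⋈[c=d] ρ[v/y](R))) → 1

== RESULT ==
y | c | v | w | d
q | 6 | p | p | 6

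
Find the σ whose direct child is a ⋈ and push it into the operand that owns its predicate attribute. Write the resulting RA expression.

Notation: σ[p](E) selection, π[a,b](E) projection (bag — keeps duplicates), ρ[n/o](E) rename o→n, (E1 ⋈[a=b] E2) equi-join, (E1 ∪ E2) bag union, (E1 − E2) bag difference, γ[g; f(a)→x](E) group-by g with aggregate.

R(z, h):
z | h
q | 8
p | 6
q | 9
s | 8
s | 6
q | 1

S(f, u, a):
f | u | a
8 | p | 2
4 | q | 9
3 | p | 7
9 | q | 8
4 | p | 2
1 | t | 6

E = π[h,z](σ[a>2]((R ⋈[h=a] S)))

σ filters on a, owned by the right side.
E' = π[h,z]((R ⋈[h=a] σ[a>2](S)))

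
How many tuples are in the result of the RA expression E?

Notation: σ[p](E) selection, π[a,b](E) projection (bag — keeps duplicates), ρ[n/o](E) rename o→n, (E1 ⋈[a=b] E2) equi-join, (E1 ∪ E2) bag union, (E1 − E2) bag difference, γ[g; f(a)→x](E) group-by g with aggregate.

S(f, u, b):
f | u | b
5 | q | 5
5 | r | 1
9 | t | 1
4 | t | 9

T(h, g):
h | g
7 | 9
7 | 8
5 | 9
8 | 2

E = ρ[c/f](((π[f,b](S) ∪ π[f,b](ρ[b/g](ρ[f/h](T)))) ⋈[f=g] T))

Per-node cardinality:
  S → 4
  π[f,b](S) → 4
  T → 4
  ρ[f/h](T) → 4
  ρ[b/g](ρ[f/h](T)) → 4
  π[f,b](ρ[b/g](ρ[f/h](T))) → 4
  (π[f,b](S) ∪ π[f,b](ρ[b/g](ρ[f/h](T)))) → 8
  T → 4
  ((π[f,b](S) ∪ π[f,b](ρ[b/g](ρ[f/h](T)))) ⋈[f=g] T) → 3
  ρ[c/f](((π[f,b](S) ∪ π[f,b](ρ[b/g](ρ[f/h](T)))) ⋈[f=g] T)) → 3

|E| = 3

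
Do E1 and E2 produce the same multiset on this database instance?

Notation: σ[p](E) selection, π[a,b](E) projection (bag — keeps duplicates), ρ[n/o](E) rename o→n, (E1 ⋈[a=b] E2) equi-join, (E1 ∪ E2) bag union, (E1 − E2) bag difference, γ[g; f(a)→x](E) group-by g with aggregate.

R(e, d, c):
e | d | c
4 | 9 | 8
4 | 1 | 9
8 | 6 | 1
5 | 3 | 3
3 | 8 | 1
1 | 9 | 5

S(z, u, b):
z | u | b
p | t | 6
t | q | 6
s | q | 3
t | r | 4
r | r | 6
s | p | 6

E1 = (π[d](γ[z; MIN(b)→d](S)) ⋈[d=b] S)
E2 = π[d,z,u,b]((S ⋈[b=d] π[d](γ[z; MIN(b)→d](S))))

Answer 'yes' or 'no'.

E1 stepwise |·|:
  S → 6
  γ[z; MIN(b)→d](S) → 4
  π[d](γ[z; MIN(b)→d](S)) → 4
  S → 6
  (π[d](γ[z; MIN(b)→d](S)) ⋈[d=b] S) → 10
E2 stepwise |·|:
  S → 6
  S → 6
  γ[z; MIN(b)→d](S) → 4
  π[d](γ[z; MIN(b)→d](S)) → 4
  (S ⋈[b=d] π[d](γ[z; MIN(b)→d](S))) → 10
  π[d,z,u,b]((S ⋈[b=d] π[d](γ[z; MIN(b)→d](S)))) → 10

E1 and E2 produce the same multiset:
d | z | u | b
3 | s | q | 3
4 | t | r | 4
6 | p | t | 6
6 | p | t | 6
6 | r | r | 6
6 | r | r | 6
6 | s | p | 6
6 | s | p | 6
6 | t | q | 6
6 | t | q | 6

yes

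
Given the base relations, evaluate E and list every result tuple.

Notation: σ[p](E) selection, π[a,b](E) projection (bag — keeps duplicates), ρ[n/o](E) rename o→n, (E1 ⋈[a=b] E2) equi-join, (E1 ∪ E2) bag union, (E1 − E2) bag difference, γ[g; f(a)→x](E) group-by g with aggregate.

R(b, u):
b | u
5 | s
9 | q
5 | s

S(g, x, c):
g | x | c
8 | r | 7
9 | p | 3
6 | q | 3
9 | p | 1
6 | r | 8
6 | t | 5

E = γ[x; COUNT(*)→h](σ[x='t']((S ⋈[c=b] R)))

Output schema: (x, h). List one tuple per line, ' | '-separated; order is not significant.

Row counts bottom-up:
  S → 6
  R → 3
  (S ⋈[c=b] R) → 2
  σ[x='t']((S ⋈[c=b] R)) → 2
  γ[x; COUNT(*)→h](σ[x='t']((S ⋈[c=b] R))) → 1

== RESULT ==
x | h
t | 2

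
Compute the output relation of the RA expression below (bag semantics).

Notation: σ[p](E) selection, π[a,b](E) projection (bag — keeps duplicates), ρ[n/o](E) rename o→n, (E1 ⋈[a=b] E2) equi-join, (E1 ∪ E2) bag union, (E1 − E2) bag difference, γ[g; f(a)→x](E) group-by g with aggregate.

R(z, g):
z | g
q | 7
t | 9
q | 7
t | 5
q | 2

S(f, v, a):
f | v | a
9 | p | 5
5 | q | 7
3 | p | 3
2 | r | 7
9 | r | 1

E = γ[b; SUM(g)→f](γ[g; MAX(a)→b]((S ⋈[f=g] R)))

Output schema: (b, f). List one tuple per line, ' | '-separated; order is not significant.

Per-node cardinality:
  S → 5
  R → 5
  (S ⋈[f=g] R) → 4
  γ[g; MAX(a)→b]((S ⋈[f=g] R)) → 3
  γ[b; SUM(g)→f](γ[g; MAX(a)→b]((S ⋈[f=g] R))) → 2

== RESULT ==
b | f
5 | 9
7 | 7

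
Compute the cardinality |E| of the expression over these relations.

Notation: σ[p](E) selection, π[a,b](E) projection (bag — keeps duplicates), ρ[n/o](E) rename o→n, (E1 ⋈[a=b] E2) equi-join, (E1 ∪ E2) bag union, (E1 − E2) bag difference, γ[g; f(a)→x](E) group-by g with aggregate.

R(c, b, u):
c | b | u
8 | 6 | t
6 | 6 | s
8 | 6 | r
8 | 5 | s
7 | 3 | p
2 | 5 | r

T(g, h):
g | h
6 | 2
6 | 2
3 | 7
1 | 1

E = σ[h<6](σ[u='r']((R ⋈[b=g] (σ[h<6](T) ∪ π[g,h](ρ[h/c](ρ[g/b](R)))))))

Stepwise |·|:
  R → 6
  T → 4
  σ[h<6](T) → 3
  R → 6
  ρ[g/b](R) → 6
  ρ[h/c](ρ[g/b](R)) → 6
  π[g,h](ρ[h/c](ρ[g/b](R))) → 6
  (σ[h<6](T) ∪ π[g,h](ρ[h/c](ρ[g/b](R)))) → 9
  (R ⋈[b=g] (σ[h<6](T) ∪ π[g,h](ρ[h/c](ρ[g/b](R))))) → 20
  σ[u='r']((R ⋈[b=g] (σ[h<6](T) ∪ π[g,h](ρ[h/c](ρ[g/b](R)))))) → 7
  σ[h<6](σ[u='r']((R ⋈[b=g] (σ[h<6](T) ∪ π[g,h](ρ[h/c](ρ[g/b](R))))))) → 3

|E| = 3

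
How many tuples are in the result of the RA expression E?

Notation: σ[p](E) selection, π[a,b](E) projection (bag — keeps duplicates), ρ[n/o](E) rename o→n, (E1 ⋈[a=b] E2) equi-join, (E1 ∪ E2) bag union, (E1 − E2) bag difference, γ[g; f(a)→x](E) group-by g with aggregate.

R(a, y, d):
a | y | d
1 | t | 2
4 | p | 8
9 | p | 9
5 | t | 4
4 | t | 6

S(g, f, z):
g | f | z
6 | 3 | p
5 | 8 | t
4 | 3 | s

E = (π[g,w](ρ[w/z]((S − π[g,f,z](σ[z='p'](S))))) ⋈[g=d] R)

Stepwise |·|:
  S → 3
  S → 3
  σ[z='p'](S) → 1
  π[g,f,z](σ[z='p'](S)) → 1
  (S − π[g,f,z](σ[z='p'](S))) → 2
  ρ[w/z]((S − π[g,f,z](σ[z='p'](S)))) → 2
  π[g,w](ρ[w/z]((S − π[g,f,z](σ[z='p'](S))))) → 2
  R → 5
  (π[g,w](ρ[w/z]((S − π[g,f,z](σ[z='p'](S))))) ⋈[g=d] R) → 1

|E| = 1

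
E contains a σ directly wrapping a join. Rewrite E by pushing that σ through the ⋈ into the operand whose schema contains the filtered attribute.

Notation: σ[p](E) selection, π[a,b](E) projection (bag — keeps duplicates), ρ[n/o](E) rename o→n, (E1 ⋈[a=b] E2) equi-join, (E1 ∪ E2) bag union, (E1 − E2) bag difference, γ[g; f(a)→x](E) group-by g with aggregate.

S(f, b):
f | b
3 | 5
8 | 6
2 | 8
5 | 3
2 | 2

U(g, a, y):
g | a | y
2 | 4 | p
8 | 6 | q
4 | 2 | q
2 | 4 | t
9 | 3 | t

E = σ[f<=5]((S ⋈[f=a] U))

σ filters on f, owned by the left side.
E' = (σ[f<=5](S) ⋈[f=a] U)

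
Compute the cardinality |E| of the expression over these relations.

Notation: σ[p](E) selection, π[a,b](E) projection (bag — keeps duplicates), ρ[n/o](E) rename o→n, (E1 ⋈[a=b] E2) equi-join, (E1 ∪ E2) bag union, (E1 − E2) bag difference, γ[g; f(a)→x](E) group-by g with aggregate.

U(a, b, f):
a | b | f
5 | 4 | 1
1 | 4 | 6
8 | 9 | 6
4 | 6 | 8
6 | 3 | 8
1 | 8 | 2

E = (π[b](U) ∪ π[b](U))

Stepwise |·|:
  U → 6
  π[b](U) → 6
  U → 6
  π[b](U) → 6
  (π[b](U) ∪ π[b](U)) → 12

|E| = 12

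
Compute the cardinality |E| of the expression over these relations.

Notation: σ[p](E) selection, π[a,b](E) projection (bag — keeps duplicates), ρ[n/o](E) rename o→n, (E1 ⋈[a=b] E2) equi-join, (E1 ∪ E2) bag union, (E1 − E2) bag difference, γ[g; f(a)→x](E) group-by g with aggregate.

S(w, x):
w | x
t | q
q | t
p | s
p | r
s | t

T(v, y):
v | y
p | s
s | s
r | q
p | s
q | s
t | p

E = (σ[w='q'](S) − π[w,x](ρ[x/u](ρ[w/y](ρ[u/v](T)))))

Stepwise |·|:
  S → 5
  σ[w='q'](S) → 1
  T → 6
  ρ[u/v](T) → 6
  ρ[w/y](ρ[u/v](T)) → 6
  ρ[x/u](ρ[w/y](ρ[u/v](T))) → 6
  π[w,x](ρ[x/u](ρ[w/y](ρ[u/v](T)))) → 6
  (σ[w='q'](S) − π[w,x](ρ[x/u](ρ[w/y](ρ[u/v](T))))) → 1

|E| = 1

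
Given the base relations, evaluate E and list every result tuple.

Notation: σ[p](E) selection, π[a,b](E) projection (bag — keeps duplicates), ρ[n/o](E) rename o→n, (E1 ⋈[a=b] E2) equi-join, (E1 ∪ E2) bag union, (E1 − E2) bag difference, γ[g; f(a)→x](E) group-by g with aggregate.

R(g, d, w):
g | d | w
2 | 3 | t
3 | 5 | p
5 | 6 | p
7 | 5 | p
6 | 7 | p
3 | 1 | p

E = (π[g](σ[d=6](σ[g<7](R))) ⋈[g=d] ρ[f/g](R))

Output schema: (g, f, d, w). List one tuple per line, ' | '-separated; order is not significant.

Row counts bottom-up:
  R → 6
  σ[g<7](R) → 5
  σ[d=6](σ[g<7](R)) → 1
  π[g](σ[d=6](σ[g<7](R))) → 1
  R → 6
  ρ[f/g](R) → 6
  (π[g](σ[d=6](σ[g<7](R))) ⋈[g=d] ρ[f/g](R)) → 2

== RESULT ==
g | f | d | w
5 | 3 | 5 | p
5 | 7 | 5 | p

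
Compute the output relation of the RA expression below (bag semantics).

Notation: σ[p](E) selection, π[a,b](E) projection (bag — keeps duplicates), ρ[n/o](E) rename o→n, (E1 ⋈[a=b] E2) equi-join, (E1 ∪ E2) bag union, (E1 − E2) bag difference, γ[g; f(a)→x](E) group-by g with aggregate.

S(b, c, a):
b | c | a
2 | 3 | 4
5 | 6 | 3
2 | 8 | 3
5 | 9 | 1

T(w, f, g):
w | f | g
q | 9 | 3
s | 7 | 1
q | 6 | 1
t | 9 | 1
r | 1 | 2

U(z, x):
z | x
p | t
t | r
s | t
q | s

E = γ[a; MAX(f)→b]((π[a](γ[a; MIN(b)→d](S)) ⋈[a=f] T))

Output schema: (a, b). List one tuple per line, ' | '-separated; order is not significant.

Row counts bottom-up:
  S → 4
  γ[a; MIN(b)→d](S) → 3
  π[a](γ[a; MIN(b)→d](S)) → 3
  T → 5
  (π[a](γ[a; MIN(b)→d](S)) ⋈[a=f] T) → 1
  γ[a; MAX(f)→b]((π[a](γ[a; MIN(b)→d](S)) ⋈[a=f] T)) → 1

== RESULT ==
a | b
1 | 1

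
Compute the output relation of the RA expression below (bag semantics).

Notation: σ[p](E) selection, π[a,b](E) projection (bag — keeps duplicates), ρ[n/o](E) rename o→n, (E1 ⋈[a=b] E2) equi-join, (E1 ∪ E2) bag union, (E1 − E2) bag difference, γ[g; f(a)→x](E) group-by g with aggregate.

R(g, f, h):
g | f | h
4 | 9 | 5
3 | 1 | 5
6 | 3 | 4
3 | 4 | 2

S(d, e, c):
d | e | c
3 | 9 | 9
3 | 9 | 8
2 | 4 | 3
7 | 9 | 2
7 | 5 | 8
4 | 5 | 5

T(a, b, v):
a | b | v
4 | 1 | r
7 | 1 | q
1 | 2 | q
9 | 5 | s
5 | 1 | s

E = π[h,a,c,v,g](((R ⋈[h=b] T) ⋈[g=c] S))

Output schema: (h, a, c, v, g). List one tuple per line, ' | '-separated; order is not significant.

Row counts bottom-up:
  R → 4
  T → 5
  (R ⋈[h=b] T) → 3
  S → 6
  ((R ⋈[h=b] T) ⋈[g=c] S) → 2
  π[h,a,c,v,g](((R ⋈[h=b] T) ⋈[g=c] S)) → 2

== RESULT ==
h | a | c | v | g
2 | 1 | 3 | q | 3
5 | 9 | 3 | s | 3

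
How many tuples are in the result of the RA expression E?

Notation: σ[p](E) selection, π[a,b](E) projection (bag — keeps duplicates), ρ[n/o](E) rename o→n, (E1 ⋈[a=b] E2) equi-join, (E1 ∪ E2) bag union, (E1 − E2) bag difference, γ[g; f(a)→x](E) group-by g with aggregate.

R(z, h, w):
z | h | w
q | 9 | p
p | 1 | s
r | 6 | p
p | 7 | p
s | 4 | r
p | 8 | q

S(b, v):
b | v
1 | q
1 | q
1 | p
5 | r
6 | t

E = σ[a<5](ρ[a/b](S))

Per-node cardinality:
  S → 5
  ρ[a/b](S) → 5
  σ[a<5](ρ[a/b](S)) → 3

|E| = 3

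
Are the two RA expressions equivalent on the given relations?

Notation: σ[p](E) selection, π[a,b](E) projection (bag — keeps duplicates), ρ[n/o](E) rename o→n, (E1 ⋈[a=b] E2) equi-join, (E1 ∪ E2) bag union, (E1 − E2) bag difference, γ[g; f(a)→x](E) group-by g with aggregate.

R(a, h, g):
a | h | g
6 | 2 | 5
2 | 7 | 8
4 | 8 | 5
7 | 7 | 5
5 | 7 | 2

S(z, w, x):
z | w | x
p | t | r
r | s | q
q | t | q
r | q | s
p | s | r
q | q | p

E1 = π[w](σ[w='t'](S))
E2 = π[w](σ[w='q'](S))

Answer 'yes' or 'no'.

E1 row counts bottom-up:
  S → 6
  σ[w='t'](S) → 2
  π[w](σ[w='t'](S)) → 2
E2 row counts bottom-up:
  S → 6
  σ[w='q'](S) → 2
  π[w](σ[w='q'](S)) → 2

E1 result:
w
t
t
E2 result:
w
q
q
Witness: ('t',) appears 2× in E1 but 0× in E2.

no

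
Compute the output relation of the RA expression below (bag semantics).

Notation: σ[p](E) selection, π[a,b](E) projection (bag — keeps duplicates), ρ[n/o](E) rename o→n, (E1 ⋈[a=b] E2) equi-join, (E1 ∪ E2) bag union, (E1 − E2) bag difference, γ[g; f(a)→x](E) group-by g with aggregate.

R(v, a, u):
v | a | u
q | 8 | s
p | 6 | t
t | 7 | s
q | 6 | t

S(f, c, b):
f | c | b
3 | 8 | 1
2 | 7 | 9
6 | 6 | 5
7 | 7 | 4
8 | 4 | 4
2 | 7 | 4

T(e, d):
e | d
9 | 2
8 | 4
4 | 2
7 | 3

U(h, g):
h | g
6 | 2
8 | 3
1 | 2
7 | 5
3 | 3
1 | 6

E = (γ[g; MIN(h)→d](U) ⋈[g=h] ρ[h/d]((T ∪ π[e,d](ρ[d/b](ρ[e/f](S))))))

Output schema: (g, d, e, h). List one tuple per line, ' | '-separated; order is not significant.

Stepwise |·|:
  U → 6
  γ[g; MIN(h)→d](U) → 4
  T → 4
  S → 6
  ρ[e/f](S) → 6
  ρ[d/b](ρ[e/f](S)) → 6
  π[e,d](ρ[d/b](ρ[e/f](S))) → 6
  (T ∪ π[e,d](ρ[d/b](ρ[e/f](S)))) → 10
  ρ[h/d]((T ∪ π[e,d](ρ[d/b](ρ[e/f](S))))) → 10
  (γ[g; MIN(h)→d](U) ⋈[g=h] ρ[h/d]((T ∪ π[e,d](ρ[d/b](ρ[e/f](S)))))) → 4

== RESULT ==
g | d | e | h
2 | 1 | 4 | 2
2 | 1 | 9 | 2
3 | 3 | 7 | 3
5 | 7 | 6 | 5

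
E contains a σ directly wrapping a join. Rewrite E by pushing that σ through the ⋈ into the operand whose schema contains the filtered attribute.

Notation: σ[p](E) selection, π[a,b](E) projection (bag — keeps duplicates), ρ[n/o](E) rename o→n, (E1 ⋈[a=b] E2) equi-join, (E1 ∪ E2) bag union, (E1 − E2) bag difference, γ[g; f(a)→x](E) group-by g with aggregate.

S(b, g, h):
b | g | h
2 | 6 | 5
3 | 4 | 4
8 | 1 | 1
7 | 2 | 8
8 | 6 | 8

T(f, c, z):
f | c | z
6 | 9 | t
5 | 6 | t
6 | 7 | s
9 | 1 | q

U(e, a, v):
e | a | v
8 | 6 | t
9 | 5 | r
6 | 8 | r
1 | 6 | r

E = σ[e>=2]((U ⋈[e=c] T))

σ filters on e, owned by the left side.
E' = (σ[e>=2](U) ⋈[e=c] T)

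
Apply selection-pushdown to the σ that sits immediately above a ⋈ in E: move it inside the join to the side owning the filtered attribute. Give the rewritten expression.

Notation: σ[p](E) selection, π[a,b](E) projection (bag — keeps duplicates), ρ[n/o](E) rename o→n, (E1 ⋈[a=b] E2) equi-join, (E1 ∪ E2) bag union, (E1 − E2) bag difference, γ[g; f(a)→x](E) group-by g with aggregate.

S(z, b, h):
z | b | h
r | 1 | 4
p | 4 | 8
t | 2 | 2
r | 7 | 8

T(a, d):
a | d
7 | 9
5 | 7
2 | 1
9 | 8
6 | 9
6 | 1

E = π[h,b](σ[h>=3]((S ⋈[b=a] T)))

σ filters on h, owned by the left side.
E' = π[h,b]((σ[h>=3](S) ⋈[b=a] T))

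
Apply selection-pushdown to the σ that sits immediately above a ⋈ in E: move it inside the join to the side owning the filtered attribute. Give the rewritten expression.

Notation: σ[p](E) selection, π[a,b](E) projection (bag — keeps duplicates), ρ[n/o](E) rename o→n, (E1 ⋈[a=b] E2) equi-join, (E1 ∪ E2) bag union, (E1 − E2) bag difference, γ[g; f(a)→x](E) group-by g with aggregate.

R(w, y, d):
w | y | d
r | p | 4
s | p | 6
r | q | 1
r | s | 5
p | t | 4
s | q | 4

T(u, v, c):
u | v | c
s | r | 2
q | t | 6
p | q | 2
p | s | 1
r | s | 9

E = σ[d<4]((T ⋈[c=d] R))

σ filters on d, owned by the right side.
E' = (T ⋈[c=d] σ[d<4](R))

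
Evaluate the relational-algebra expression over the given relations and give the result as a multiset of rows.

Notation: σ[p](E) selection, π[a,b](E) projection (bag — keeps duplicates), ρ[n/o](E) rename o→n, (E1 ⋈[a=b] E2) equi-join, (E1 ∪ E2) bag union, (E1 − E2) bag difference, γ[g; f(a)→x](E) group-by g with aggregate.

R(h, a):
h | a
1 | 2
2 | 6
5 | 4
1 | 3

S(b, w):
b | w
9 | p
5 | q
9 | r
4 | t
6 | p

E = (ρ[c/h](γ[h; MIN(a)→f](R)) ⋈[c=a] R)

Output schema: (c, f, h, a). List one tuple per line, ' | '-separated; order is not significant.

Subexpression sizes:
  R → 4
  γ[h; MIN(a)→f](R) → 3
  ρ[c/h](γ[h; MIN(a)→f](R)) → 3
  R → 4
  (ρ[c/h](γ[h; MIN(a)→f](R)) ⋈[c=a] R) → 1

== RESULT ==
c | f | h | a
2 | 6 | 1 | 2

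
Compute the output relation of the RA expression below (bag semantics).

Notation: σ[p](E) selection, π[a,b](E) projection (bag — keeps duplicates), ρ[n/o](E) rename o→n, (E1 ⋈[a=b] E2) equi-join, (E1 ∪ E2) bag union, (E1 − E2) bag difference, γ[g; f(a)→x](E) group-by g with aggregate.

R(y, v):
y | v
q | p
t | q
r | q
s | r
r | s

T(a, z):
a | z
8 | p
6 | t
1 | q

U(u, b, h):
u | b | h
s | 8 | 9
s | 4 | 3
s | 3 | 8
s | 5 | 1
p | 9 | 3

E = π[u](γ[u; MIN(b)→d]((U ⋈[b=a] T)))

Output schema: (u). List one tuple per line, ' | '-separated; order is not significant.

Subexpression sizes:
  U → 5
  T → 3
  (U ⋈[b=a] T) → 1
  γ[u; MIN(b)→d]((U ⋈[b=a] T)) → 1
  π[u](γ[u; MIN(b)→d]((U ⋈[b=a] T))) → 1

== RESULT ==
u
s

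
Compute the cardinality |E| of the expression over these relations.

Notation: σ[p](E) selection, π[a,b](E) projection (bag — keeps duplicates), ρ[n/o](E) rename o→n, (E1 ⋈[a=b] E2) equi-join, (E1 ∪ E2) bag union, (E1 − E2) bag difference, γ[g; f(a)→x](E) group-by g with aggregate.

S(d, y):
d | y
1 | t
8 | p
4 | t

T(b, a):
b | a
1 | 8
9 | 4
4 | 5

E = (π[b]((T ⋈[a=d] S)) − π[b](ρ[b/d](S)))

Per-node cardinality:
  T → 3
  S → 3
  (T ⋈[a=d] S) → 2
  π[b]((T ⋈[a=d] S)) → 2
  S → 3
  ρ[b/d](S) → 3
  π[b](ρ[b/d](S)) → 3
  (π[b]((T ⋈[a=d] S)) − π[b](ρ[b/d](S))) → 1

|E| = 1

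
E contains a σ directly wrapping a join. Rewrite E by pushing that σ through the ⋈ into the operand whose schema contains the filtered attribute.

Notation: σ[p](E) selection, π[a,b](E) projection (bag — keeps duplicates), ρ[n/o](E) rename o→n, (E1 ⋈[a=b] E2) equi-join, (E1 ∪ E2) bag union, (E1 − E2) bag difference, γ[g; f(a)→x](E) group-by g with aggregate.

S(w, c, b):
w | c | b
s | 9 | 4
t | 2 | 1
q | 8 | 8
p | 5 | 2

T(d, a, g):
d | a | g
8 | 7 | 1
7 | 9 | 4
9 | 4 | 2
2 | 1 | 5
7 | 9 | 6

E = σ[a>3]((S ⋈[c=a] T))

σ filters on a, owned by the right side.
E' = (S ⋈[c=a] σ[a>3](T))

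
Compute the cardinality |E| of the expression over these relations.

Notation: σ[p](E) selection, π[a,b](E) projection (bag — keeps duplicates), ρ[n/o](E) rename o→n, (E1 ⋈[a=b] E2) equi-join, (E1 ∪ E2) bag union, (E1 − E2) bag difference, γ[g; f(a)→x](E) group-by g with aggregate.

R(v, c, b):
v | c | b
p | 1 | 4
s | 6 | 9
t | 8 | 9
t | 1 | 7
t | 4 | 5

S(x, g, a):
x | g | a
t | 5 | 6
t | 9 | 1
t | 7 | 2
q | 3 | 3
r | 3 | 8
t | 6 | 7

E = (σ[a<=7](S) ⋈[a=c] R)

Per-node cardinality:
  S → 6
  σ[a<=7](S) → 5
  R → 5
  (σ[a<=7](S) ⋈[a=c] R) → 3

|E| = 3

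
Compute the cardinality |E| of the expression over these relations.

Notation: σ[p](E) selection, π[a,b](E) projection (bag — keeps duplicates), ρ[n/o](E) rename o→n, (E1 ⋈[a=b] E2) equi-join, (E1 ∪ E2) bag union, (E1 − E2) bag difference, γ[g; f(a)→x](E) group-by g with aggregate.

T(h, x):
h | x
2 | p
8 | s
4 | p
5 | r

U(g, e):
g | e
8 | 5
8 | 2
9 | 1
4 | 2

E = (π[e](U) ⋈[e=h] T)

Row counts bottom-up:
  U → 4
  π[e](U) → 4
  T → 4
  (π[e](U) ⋈[e=h] T) → 3

|E| = 3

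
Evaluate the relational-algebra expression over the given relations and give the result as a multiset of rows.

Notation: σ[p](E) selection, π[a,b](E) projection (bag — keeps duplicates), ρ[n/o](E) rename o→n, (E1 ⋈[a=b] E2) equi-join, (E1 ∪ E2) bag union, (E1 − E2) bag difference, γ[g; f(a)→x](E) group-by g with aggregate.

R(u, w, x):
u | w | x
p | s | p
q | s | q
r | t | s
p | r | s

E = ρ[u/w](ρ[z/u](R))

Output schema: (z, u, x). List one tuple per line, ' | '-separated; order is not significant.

Subexpression sizes:
  R → 4
  ρ[z/u](R) → 4
  ρ[u/w](ρ[z/u](R)) → 4

== RESULT ==
z | u | x
p | r | s
p | s | p
q | s | q
r | t | s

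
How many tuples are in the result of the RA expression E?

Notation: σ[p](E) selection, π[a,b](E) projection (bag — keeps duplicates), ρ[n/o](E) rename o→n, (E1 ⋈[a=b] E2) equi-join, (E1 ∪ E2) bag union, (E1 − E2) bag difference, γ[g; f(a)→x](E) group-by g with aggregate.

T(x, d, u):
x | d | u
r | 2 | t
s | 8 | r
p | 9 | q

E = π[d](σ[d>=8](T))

Subexpression sizes:
  T → 3
  σ[d>=8](T) → 2
  π[d](σ[d>=8](T)) → 2

|E| = 2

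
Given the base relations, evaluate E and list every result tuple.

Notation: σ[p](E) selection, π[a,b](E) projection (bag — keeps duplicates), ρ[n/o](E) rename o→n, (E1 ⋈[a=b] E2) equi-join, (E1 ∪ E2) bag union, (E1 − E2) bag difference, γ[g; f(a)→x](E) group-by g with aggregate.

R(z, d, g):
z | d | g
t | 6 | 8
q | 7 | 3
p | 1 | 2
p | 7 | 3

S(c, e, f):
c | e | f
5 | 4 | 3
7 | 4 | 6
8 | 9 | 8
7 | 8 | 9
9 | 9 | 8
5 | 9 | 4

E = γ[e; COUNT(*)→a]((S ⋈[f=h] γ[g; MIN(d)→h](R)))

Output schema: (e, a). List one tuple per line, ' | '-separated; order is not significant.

Subexpression sizes:
  S → 6
  R → 4
  γ[g; MIN(d)→h](R) → 3
  (S ⋈[f=h] γ[g; MIN(d)→h](R)) → 1
  γ[e; COUNT(*)→a]((S ⋈[f=h] γ[g; MIN(d)→h](R))) → 1

== RESULT ==
e | a
4 | 1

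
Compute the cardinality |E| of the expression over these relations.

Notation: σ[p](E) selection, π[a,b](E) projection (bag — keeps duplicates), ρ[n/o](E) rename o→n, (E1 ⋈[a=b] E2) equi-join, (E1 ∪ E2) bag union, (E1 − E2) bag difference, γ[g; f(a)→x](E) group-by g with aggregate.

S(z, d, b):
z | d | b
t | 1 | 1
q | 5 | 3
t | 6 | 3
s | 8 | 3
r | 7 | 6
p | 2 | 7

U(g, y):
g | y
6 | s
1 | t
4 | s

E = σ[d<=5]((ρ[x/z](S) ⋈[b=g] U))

Stepwise |·|:
  S → 6
  ρ[x/z](S) → 6
  U → 3
  (ρ[x/z](S) ⋈[b=g] U) → 2
  σ[d<=5]((ρ[x/z](S) ⋈[b=g] U)) → 1

|E| = 1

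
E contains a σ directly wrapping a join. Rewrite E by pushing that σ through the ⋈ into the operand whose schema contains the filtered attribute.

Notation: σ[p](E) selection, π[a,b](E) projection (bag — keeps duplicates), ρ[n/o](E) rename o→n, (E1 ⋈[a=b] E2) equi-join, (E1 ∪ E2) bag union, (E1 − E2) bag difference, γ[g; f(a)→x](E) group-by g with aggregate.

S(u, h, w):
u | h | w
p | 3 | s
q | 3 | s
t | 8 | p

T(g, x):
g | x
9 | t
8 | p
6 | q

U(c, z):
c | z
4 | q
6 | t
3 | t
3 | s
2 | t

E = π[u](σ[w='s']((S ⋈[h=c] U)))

σ filters on w, owned by the left side.
E' = π[u]((σ[w='s'](S) ⋈[h=c] U))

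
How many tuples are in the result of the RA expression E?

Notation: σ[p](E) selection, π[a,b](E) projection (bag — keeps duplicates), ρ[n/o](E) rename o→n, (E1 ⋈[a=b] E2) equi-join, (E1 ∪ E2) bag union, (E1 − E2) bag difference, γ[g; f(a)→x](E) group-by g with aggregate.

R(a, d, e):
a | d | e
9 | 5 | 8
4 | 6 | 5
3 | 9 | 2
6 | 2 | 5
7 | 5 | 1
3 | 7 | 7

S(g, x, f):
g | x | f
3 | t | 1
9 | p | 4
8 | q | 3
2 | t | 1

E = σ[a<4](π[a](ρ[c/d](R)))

Per-node cardinality:
  R → 6
  ρ[c/d](R) → 6
  π[a](ρ[c/d](R)) → 6
  σ[a<4](π[a](ρ[c/d](R))) → 2

|E| = 2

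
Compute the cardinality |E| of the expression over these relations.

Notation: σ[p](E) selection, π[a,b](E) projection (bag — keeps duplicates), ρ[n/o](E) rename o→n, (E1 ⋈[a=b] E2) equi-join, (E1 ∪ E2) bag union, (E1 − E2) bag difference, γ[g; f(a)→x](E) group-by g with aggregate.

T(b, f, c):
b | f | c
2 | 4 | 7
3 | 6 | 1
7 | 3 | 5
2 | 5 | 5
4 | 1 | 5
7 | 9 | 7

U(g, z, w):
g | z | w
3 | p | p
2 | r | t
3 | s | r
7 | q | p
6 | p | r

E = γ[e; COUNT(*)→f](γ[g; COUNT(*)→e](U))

Stepwise |·|:
  U → 5
  γ[g; COUNT(*)→e](U) → 4
  γ[e; COUNT(*)→f](γ[g; COUNT(*)→e](U)) → 2

|E| = 2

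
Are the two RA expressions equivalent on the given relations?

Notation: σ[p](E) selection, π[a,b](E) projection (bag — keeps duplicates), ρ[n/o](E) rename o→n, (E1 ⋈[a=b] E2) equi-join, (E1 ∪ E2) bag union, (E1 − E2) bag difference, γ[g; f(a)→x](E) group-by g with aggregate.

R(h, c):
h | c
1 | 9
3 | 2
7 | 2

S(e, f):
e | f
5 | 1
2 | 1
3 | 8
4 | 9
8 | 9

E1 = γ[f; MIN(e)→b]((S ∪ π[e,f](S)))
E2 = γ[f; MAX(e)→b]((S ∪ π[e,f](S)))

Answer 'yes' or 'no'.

E1 stepwise |·|:
  S → 5
  S → 5
  π[e,f](S) → 5
  (S ∪ π[e,f](S)) → 10
  γ[f; MIN(e)→b]((S ∪ π[e,f](S))) → 3
E2 stepwise |·|:
  S → 5
  S → 5
  π[e,f](S) → 5
  (S ∪ π[e,f](S)) → 10
  γ[f; MAX(e)→b]((S ∪ π[e,f](S))) → 3

E1 result:
f | b
1 | 2
8 | 3
9 | 4
E2 result:
f | b
1 | 5
8 | 3
9 | 8
Witness: (1, 2) appears 1× in E1 but 0× in E2.

no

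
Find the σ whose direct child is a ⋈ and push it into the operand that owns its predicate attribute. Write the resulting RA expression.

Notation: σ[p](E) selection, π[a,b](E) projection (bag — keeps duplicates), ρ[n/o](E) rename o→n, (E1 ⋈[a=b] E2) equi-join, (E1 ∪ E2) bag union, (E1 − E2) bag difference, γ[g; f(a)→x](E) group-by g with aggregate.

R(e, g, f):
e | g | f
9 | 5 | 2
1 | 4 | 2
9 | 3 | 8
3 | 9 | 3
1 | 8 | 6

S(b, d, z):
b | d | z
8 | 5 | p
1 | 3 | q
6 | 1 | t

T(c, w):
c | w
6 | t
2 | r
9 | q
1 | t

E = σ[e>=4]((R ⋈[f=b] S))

σ filters on e, owned by the left side.
E' = (σ[e>=4](R) ⋈[f=b] S)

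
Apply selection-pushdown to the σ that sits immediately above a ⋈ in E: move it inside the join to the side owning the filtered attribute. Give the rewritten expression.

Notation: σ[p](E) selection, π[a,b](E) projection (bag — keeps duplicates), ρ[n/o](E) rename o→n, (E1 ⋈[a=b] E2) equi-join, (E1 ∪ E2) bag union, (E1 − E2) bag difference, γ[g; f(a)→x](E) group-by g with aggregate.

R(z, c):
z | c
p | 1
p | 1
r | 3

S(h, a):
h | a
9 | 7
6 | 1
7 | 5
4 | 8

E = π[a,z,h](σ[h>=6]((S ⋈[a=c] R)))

σ filters on h, owned by the left side.
E' = π[a,z,h]((σ[h>=6](S) ⋈[a=c] R))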